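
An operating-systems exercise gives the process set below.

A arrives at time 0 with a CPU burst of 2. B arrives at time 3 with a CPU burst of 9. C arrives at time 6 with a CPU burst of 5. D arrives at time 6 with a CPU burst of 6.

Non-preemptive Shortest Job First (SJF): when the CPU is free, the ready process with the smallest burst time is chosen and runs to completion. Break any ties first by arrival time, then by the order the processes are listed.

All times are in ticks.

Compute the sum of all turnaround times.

39

Gantt: | A 0-2 | idle 2-3 | B 3-12 | C 12-17 | D 17-23 |
Completion: A=2  B=12  C=17  D=23
Turnaround = completion − arrival: A=2, B=9, C=11, D=17
Total turnaround = 2 + 9 + 11 + 17 = 39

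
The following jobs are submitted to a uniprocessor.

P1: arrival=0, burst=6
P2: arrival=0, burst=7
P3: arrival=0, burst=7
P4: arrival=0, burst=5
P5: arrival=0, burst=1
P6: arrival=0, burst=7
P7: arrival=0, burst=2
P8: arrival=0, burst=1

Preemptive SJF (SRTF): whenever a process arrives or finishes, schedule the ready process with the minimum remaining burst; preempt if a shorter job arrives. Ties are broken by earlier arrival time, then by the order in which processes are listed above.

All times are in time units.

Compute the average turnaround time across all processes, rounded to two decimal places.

Gantt: | P5 0-1 | P8 1-2 | P7 2-4 | P4 4-9 | P1 9-15 | P2 15-22 | P3 22-29 | P6 29-36 |
Completion: P1=15  P2=22  P3=29  P4=9  P5=1  P6=36  P7=4  P8=2
Turnaround times: P1=15, P2=22, P3=29, P4=9, P5=1, P6=36, P7=4, P8=2
Average turnaround = (15+22+29+9+1+36+4+2) / 8 = 118/8 = 14.75

14.75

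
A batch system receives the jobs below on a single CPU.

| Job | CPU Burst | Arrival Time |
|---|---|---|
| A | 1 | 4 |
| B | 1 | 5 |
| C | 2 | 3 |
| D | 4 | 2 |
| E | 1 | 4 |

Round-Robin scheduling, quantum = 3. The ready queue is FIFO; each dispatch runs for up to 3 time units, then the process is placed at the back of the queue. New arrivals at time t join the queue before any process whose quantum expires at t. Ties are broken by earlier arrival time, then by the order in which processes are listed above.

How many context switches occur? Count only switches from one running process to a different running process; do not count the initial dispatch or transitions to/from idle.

5

Schedule: | idle 0-2 | D 2-5 | C 5-7 | A 7-8 | E 8-9 | B 9-10 | D 10-11 |
Completion: A=8  B=10  C=7  D=11  E=9
Turnaround (C−A): A=4  B=5  C=4  D=9  E=5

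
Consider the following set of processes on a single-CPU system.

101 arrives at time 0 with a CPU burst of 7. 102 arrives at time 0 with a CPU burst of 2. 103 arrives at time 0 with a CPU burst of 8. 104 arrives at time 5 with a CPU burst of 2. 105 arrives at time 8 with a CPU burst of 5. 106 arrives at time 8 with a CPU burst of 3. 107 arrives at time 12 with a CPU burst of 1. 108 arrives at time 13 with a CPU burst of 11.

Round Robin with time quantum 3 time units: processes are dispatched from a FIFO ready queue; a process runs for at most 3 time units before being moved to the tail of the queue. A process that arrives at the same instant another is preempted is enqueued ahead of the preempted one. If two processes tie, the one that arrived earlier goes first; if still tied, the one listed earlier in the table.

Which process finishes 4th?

101

Gantt: | 101 0-3 | 102 3-5 | 103 5-8 | 101 8-11 | 104 11-13 | 105 13-16 | 106 16-19 | 103 19-22 | 101 22-23 | 107 23-24 | 108 24-27 | 105 27-29 | 103 29-31 | 108 31-39 |
Completion: 101=23  102=5  103=31  104=13  105=29  106=19  107=24  108=39
Turnaround (C−A): 101=23  102=5  103=31  104=8  105=21  106=11  107=12  108=26
Finish order: 102 → 104 → 106 → 101 → 107 → 105 → 103 → 108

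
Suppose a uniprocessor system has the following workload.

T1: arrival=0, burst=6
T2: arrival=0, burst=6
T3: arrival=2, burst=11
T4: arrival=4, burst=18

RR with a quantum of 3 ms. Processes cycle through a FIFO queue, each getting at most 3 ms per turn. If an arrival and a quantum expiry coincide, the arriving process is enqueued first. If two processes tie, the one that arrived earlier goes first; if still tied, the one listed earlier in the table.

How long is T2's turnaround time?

Schedule: | T1 0-3 | T2 3-6 | T3 6-9 | T1 9-12 | T4 12-15 | T2 15-18 | T3 18-21 | T4 21-24 | T3 24-27 | T4 27-30 | T3 30-32 | T4 32-41 |
Completion: T1=12  T2=18  T3=32  T4=41
Turnaround(T2) = completion − arrival = 18 − 0 = 18

18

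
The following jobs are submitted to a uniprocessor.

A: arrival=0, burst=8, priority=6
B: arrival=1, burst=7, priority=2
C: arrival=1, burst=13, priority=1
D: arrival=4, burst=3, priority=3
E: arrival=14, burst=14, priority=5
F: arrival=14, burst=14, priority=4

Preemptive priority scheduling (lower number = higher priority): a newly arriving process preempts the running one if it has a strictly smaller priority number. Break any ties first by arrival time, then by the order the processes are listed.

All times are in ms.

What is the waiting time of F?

10

Gantt: | A 0-1 | C 1-14 | B 14-21 | D 21-24 | F 24-38 | E 38-52 | A 52-59 |
Completion: A=59  B=21  C=14  D=24  E=52  F=38
Turnaround (C−A): A=59  B=20  C=13  D=20  E=38  F=24
Waiting(F) = turnaround − burst = 24 − 14 = 10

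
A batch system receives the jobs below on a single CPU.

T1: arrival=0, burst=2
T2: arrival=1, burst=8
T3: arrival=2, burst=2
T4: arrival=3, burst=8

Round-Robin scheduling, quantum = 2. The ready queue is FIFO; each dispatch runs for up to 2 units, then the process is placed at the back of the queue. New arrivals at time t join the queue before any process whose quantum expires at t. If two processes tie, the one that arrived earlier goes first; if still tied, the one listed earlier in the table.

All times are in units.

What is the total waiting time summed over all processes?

Timeline: | T1 0-2 | T2 2-4 | T3 4-6 | T4 6-8 | T2 8-10 | T4 10-12 | T2 12-14 | T4 14-16 | T2 16-18 | T4 18-20 |
Completion: T1=2  T2=18  T3=6  T4=20
Turnaround (C−A): T1=2  T2=17  T3=4  T4=17
Waiting = turnaround − burst: T1=0, T2=9, T3=2, T4=9
Total waiting = 0 + 9 + 2 + 9 = 20

20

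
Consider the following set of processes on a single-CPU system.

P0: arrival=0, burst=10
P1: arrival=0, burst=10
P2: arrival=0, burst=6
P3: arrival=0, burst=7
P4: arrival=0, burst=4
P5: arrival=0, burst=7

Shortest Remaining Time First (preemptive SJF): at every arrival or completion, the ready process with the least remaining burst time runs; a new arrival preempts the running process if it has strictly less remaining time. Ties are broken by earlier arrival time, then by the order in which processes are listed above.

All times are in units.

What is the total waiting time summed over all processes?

Gantt: | P4 0-4 | P2 4-10 | P3 10-17 | P5 17-24 | P0 24-34 | P1 34-44 |
Completion: P0=34  P1=44  P2=10  P3=17  P4=4  P5=24
Waiting = turnaround − burst: P0=24, P1=34, P2=4, P3=10, P4=0, P5=17
Total waiting = 24 + 34 + 4 + 10 + 0 + 17 = 89

89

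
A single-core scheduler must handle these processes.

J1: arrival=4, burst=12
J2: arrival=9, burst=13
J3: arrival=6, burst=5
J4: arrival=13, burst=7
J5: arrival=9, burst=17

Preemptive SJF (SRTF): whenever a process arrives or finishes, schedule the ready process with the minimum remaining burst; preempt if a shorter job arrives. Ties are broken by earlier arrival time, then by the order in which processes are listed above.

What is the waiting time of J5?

32

Timeline: | idle 0-4 | J1 4-6 | J3 6-11 | J1 11-13 | J4 13-20 | J1 20-28 | J2 28-41 | J5 41-58 |
Completion: J1=28  J2=41  J3=11  J4=20  J5=58
Waiting(J5) = turnaround − burst = 49 − 17 = 32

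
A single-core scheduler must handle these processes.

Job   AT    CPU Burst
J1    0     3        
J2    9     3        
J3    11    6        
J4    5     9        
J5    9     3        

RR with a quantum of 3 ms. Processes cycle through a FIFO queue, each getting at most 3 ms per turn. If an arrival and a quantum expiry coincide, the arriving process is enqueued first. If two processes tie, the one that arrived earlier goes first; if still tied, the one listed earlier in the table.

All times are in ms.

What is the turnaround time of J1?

Schedule: | J1 0-3 | idle 3-5 | J4 5-11 | J2 11-14 | J5 14-17 | J3 17-20 | J4 20-23 | J3 23-26 |
Completion: J1=3  J2=14  J3=26  J4=23  J5=17
Turnaround (C−A): J1=3  J2=5  J3=15  J4=18  J5=8
Turnaround(J1) = completion − arrival = 3 − 0 = 3

3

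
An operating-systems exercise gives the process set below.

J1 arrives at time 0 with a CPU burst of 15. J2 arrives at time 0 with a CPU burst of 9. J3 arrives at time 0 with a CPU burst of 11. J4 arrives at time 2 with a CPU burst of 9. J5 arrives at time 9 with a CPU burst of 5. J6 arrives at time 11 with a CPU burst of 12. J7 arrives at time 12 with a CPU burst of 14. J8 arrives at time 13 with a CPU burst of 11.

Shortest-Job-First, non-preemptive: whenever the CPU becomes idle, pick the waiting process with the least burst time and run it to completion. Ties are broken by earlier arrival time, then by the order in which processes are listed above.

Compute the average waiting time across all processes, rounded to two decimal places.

Schedule: | J2 0-9 | J5 9-14 | J4 14-23 | J3 23-34 | J8 34-45 | J6 45-57 | J7 57-71 | J1 71-86 |
Completion: J1=86  J2=9  J3=34  J4=23  J5=14  J6=57  J7=71  J8=45
Turnaround (C−A): J1=86  J2=9  J3=34  J4=21  J5=5  J6=46  J7=59  J8=32
Waiting times: J1=71, J2=0, J3=23, J4=12, J5=0, J6=34, J7=45, J8=21
Average waiting = (71+0+23+12+0+34+45+21) / 8 = 206/8 = 25.75

25.75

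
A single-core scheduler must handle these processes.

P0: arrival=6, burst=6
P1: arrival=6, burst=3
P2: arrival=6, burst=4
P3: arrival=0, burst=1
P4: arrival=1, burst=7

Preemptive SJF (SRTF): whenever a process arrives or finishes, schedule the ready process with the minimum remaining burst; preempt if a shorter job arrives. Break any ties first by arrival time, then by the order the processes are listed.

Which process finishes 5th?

P0

Timeline: | P3 0-1 | P4 1-8 | P1 8-11 | P2 11-15 | P0 15-21 |
Completion: P0=21  P1=11  P2=15  P3=1  P4=8
Turnaround (C−A): P0=15  P1=5  P2=9  P3=1  P4=7
Finish order: P3 → P4 → P1 → P2 → P0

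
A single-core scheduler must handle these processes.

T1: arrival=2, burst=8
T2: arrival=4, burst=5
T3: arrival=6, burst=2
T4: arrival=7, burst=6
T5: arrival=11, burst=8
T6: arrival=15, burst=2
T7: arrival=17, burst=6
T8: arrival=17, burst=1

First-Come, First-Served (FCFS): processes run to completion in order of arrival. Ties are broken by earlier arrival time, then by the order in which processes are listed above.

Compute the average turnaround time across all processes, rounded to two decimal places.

16.13

Gantt: | idle 0-2 | T1 2-10 | T2 10-15 | T3 15-17 | T4 17-23 | T5 23-31 | T6 31-33 | T7 33-39 | T8 39-40 |
Completion: T1=10  T2=15  T3=17  T4=23  T5=31  T6=33  T7=39  T8=40
Turnaround (C−A): T1=8  T2=11  T3=11  T4=16  T5=20  T6=18  T7=22  T8=23
Turnaround times: T1=8, T2=11, T3=11, T4=16, T5=20, T6=18, T7=22, T8=23
Average turnaround = (8+11+11+16+20+18+22+23) / 8 = 129/8 = 16.13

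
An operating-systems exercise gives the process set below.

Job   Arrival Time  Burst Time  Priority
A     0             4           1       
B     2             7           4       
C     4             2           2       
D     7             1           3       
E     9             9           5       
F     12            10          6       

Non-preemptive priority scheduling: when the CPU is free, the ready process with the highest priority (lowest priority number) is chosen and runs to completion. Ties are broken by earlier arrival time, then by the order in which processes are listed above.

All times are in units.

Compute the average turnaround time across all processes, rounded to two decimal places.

Schedule: | A 0-4 | C 4-6 | B 6-13 | D 13-14 | E 14-23 | F 23-33 |
Completion: A=4  B=13  C=6  D=14  E=23  F=33
Turnaround (C−A): A=4  B=11  C=2  D=7  E=14  F=21
Turnaround times: A=4, B=11, C=2, D=7, E=14, F=21
Average turnaround = (4+11+2+7+14+21) / 6 = 59/6 = 9.83

9.83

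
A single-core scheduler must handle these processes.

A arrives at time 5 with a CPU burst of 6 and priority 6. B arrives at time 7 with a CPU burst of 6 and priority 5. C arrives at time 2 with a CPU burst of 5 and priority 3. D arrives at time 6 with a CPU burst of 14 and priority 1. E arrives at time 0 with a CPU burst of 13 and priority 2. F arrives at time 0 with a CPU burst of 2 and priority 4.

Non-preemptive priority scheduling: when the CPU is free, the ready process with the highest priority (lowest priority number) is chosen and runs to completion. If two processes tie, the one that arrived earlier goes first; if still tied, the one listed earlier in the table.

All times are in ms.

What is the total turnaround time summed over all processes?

172

Schedule: | E 0-13 | D 13-27 | C 27-32 | F 32-34 | B 34-40 | A 40-46 |
Completion: A=46  B=40  C=32  D=27  E=13  F=34
Turnaround (C−A): A=41  B=33  C=30  D=21  E=13  F=34
Turnaround = completion − arrival: A=41, B=33, C=30, D=21, E=13, F=34
Total turnaround = 41 + 33 + 30 + 21 + 13 + 34 = 172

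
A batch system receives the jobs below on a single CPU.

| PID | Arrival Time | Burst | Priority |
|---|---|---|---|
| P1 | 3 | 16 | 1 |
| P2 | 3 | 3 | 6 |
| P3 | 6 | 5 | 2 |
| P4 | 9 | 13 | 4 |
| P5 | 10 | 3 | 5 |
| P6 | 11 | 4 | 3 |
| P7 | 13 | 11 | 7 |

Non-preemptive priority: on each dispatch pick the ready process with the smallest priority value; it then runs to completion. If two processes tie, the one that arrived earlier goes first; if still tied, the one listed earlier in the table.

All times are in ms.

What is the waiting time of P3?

Schedule: | idle 0-3 | P1 3-19 | P3 19-24 | P6 24-28 | P4 28-41 | P5 41-44 | P2 44-47 | P7 47-58 |
Completion: P1=19  P2=47  P3=24  P4=41  P5=44  P6=28  P7=58
Turnaround (C−A): P1=16  P2=44  P3=18  P4=32  P5=34  P6=17  P7=45
Waiting(P3) = turnaround − burst = 18 − 5 = 13

13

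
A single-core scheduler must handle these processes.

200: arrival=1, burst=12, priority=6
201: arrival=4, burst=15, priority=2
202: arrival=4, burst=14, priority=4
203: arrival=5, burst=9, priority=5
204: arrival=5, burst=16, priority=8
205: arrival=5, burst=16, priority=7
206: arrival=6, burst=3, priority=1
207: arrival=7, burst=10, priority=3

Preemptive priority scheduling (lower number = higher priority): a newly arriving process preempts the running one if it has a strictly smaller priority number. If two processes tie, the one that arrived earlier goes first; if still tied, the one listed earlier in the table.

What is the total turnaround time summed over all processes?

367

Timeline: | idle 0-1 | 200 1-4 | 201 4-6 | 206 6-9 | 201 9-22 | 207 22-32 | 202 32-46 | 203 46-55 | 200 55-64 | 205 64-80 | 204 80-96 |
Completion: 200=64  201=22  202=46  203=55  204=96  205=80  206=9  207=32
Turnaround (C−A): 200=63  201=18  202=42  203=50  204=91  205=75  206=3  207=25
Turnaround = completion − arrival: 200=63, 201=18, 202=42, 203=50, 204=91, 205=75, 206=3, 207=25
Total turnaround = 63 + 18 + 42 + 50 + 91 + 75 + 3 + 25 = 367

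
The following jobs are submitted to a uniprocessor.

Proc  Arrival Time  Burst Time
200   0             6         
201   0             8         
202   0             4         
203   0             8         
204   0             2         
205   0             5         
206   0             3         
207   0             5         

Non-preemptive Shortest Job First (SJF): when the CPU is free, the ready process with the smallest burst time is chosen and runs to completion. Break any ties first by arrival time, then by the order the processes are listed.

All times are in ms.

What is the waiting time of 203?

Gantt: | 204 0-2 | 206 2-5 | 202 5-9 | 205 9-14 | 207 14-19 | 200 19-25 | 201 25-33 | 203 33-41 |
Completion: 200=25  201=33  202=9  203=41  204=2  205=14  206=5  207=19
Turnaround (C−A): 200=25  201=33  202=9  203=41  204=2  205=14  206=5  207=19
Waiting(203) = turnaround − burst = 41 − 8 = 33

33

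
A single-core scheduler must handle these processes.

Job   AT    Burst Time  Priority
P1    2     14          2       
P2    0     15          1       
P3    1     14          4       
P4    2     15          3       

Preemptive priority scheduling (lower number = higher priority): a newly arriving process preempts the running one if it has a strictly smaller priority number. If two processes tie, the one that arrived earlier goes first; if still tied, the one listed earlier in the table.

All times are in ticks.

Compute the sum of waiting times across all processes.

Schedule: | P2 0-15 | P1 15-29 | P4 29-44 | P3 44-58 |
Completion: P1=29  P2=15  P3=58  P4=44
Turnaround (C−A): P1=27  P2=15  P3=57  P4=42
Waiting = turnaround − burst: P1=13, P2=0, P3=43, P4=27
Total waiting = 13 + 0 + 43 + 27 = 83

83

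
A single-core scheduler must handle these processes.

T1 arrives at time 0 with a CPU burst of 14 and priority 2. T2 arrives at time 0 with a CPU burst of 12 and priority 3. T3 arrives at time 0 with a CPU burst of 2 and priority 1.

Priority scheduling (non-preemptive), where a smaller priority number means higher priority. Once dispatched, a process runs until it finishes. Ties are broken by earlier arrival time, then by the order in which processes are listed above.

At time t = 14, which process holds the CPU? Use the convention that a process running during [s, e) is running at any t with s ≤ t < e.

T1

Gantt: | T3 0-2 | T1 2-16 | T2 16-28 |
Completion: T1=16  T2=28  T3=2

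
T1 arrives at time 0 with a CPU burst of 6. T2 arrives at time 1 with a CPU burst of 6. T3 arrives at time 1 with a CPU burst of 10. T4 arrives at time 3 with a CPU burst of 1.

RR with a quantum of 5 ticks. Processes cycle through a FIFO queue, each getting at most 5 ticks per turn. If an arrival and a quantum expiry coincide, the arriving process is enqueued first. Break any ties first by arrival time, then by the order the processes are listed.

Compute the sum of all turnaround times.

69

Gantt: | T1 0-5 | T2 5-10 | T3 10-15 | T4 15-16 | T1 16-17 | T2 17-18 | T3 18-23 |
Completion: T1=17  T2=18  T3=23  T4=16
Turnaround = completion − arrival: T1=17, T2=17, T3=22, T4=13
Total turnaround = 17 + 17 + 22 + 13 = 69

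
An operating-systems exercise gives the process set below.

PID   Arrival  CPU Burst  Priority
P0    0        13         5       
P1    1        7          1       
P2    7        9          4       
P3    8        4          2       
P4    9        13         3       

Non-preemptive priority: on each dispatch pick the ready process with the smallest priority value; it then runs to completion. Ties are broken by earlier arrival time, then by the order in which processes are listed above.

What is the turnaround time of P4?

Timeline: | P0 0-13 | P1 13-20 | P3 20-24 | P4 24-37 | P2 37-46 |
Completion: P0=13  P1=20  P2=46  P3=24  P4=37
Turnaround (C−A): P0=13  P1=19  P2=39  P3=16  P4=28
Turnaround(P4) = completion − arrival = 37 − 9 = 28

28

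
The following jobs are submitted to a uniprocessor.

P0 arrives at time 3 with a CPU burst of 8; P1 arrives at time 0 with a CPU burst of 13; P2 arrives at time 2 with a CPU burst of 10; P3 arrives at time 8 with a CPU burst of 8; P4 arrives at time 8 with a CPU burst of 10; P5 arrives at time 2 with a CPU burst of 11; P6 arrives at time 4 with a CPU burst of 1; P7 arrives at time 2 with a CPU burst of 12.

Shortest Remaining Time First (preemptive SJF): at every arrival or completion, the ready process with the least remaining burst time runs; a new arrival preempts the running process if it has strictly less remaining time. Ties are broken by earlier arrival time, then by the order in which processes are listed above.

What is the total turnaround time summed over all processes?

Timeline: | P1 0-2 | P2 2-3 | P0 3-4 | P6 4-5 | P0 5-12 | P3 12-20 | P2 20-29 | P4 29-39 | P1 39-50 | P5 50-61 | P7 61-73 |
Completion: P0=12  P1=50  P2=29  P3=20  P4=39  P5=61  P6=5  P7=73
Turnaround (C−A): P0=9  P1=50  P2=27  P3=12  P4=31  P5=59  P6=1  P7=71
Turnaround = completion − arrival: P0=9, P1=50, P2=27, P3=12, P4=31, P5=59, P6=1, P7=71
Total turnaround = 9 + 50 + 27 + 12 + 31 + 59 + 1 + 71 = 260

260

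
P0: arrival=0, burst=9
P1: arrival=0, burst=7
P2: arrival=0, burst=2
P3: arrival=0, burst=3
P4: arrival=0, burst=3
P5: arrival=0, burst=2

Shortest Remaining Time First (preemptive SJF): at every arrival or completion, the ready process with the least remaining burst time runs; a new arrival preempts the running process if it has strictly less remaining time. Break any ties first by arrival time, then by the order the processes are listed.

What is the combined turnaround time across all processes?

66

Gantt: | P2 0-2 | P5 2-4 | P3 4-7 | P4 7-10 | P1 10-17 | P0 17-26 |
Completion: P0=26  P1=17  P2=2  P3=7  P4=10  P5=4
Turnaround = completion − arrival: P0=26, P1=17, P2=2, P3=7, P4=10, P5=4
Total turnaround = 26 + 17 + 2 + 7 + 10 + 4 = 66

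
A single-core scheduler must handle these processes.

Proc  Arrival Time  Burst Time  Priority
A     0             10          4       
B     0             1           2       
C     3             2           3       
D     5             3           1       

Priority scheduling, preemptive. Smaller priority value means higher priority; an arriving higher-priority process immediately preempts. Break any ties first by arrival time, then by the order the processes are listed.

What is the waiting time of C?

0

Timeline: | B 0-1 | A 1-3 | C 3-5 | D 5-8 | A 8-16 |
Completion: A=16  B=1  C=5  D=8
Waiting(C) = turnaround − burst = 2 − 2 = 0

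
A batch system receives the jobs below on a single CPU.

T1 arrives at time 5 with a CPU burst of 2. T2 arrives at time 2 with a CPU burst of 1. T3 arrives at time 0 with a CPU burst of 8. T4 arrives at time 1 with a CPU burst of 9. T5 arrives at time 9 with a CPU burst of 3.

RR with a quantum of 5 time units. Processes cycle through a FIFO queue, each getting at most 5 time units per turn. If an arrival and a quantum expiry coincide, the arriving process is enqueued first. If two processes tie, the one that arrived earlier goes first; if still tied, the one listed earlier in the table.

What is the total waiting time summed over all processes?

42

Timeline: | T3 0-5 | T4 5-10 | T2 10-11 | T1 11-13 | T3 13-16 | T5 16-19 | T4 19-23 |
Completion: T1=13  T2=11  T3=16  T4=23  T5=19
Waiting = turnaround − burst: T1=6, T2=8, T3=8, T4=13, T5=7
Total waiting = 6 + 8 + 8 + 13 + 7 = 42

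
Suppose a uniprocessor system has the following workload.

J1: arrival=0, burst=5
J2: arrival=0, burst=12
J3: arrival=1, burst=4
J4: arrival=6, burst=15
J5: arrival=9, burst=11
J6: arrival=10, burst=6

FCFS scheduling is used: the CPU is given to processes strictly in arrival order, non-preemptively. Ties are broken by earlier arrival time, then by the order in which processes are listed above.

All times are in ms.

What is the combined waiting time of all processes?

Gantt: | J1 0-5 | J2 5-17 | J3 17-21 | J4 21-36 | J5 36-47 | J6 47-53 |
Completion: J1=5  J2=17  J3=21  J4=36  J5=47  J6=53
Waiting = turnaround − burst: J1=0, J2=5, J3=16, J4=15, J5=27, J6=37
Total waiting = 0 + 5 + 16 + 15 + 27 + 37 = 100

100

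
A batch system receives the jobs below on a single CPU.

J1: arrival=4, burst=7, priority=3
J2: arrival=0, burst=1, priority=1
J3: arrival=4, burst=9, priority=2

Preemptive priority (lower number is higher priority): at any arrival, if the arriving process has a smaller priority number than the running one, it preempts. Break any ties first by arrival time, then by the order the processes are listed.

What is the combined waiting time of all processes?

Timeline: | J2 0-1 | idle 1-4 | J3 4-13 | J1 13-20 |
Completion: J1=20  J2=1  J3=13
Turnaround (C−A): J1=16  J2=1  J3=9
Waiting = turnaround − burst: J1=9, J2=0, J3=0
Total waiting = 9 + 0 + 0 = 9

9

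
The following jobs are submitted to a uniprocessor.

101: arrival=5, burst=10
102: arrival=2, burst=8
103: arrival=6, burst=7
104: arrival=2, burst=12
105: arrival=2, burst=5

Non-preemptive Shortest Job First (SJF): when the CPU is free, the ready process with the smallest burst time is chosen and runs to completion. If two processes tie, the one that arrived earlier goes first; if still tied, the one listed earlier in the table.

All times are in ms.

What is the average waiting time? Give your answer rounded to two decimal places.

12.00

Schedule: | idle 0-2 | 105 2-7 | 103 7-14 | 102 14-22 | 101 22-32 | 104 32-44 |
Completion: 101=32  102=22  103=14  104=44  105=7
Waiting times: 101=17, 102=12, 103=1, 104=30, 105=0
Average waiting = (17+12+1+30+0) / 5 = 60/5 = 12.00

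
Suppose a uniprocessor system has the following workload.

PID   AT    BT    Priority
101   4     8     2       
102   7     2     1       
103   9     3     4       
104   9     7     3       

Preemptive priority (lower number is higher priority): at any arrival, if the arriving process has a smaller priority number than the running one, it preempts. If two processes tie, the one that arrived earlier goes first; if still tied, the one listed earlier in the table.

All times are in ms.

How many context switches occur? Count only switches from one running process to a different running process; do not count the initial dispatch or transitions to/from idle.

4

Schedule: | idle 0-4 | 101 4-7 | 102 7-9 | 101 9-14 | 104 14-21 | 103 21-24 |
Completion: 101=14  102=9  103=24  104=21
Turnaround (C−A): 101=10  102=2  103=15  104=12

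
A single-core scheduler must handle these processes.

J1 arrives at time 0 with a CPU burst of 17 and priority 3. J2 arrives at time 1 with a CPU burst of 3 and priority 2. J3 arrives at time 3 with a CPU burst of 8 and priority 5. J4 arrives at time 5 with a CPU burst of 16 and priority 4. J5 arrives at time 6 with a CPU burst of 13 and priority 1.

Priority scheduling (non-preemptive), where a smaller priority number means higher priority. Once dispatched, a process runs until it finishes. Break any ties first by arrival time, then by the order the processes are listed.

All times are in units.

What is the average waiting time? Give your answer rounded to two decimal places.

Gantt: | J1 0-17 | J5 17-30 | J2 30-33 | J4 33-49 | J3 49-57 |
Completion: J1=17  J2=33  J3=57  J4=49  J5=30
Turnaround (C−A): J1=17  J2=32  J3=54  J4=44  J5=24
Waiting times: J1=0, J2=29, J3=46, J4=28, J5=11
Average waiting = (0+29+46+28+11) / 5 = 114/5 = 22.80

22.80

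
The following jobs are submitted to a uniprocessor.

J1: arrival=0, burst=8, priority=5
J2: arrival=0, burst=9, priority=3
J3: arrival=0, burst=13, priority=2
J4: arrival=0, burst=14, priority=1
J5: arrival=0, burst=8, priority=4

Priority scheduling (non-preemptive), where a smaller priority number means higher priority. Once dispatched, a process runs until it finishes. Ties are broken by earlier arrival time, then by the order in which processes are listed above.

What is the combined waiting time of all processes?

Gantt: | J4 0-14 | J3 14-27 | J2 27-36 | J5 36-44 | J1 44-52 |
Completion: J1=52  J2=36  J3=27  J4=14  J5=44
Waiting = turnaround − burst: J1=44, J2=27, J3=14, J4=0, J5=36
Total waiting = 44 + 27 + 14 + 0 + 36 = 121

121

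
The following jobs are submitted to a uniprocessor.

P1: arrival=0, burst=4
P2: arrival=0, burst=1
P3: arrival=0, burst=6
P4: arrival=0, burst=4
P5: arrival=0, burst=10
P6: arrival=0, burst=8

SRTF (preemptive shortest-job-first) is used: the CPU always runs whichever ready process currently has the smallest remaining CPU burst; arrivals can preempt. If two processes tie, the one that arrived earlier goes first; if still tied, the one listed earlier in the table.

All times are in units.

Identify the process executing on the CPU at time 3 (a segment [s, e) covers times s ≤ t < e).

P1

Gantt: | P2 0-1 | P1 1-5 | P4 5-9 | P3 9-15 | P6 15-23 | P5 23-33 |
Completion: P1=5  P2=1  P3=15  P4=9  P5=33  P6=23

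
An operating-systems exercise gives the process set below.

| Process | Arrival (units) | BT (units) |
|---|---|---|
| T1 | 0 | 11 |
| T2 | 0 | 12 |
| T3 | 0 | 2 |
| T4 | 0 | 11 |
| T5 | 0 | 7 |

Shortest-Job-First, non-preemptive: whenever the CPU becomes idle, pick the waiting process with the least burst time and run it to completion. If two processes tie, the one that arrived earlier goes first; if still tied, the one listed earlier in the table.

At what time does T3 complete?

Gantt: | T3 0-2 | T5 2-9 | T1 9-20 | T4 20-31 | T2 31-43 |
Completion: T1=20  T2=43  T3=2  T4=31  T5=9
Turnaround (C−A): T1=20  T2=43  T3=2  T4=31  T5=9

2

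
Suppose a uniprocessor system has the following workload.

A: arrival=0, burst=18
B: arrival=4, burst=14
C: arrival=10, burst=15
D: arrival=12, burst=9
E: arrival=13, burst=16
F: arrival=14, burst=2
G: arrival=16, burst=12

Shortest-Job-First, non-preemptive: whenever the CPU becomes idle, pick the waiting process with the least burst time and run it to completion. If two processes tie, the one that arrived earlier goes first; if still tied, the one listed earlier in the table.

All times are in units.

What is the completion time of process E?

86

Timeline: | A 0-18 | F 18-20 | D 20-29 | G 29-41 | B 41-55 | C 55-70 | E 70-86 |
Completion: A=18  B=55  C=70  D=29  E=86  F=20  G=41
Turnaround (C−A): A=18  B=51  C=60  D=17  E=73  F=6  G=25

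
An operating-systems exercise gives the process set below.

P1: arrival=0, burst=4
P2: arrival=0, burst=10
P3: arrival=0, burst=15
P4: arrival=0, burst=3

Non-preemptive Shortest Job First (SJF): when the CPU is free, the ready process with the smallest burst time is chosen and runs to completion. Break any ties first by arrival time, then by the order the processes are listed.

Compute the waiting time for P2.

7

Gantt: | P4 0-3 | P1 3-7 | P2 7-17 | P3 17-32 |
Completion: P1=7  P2=17  P3=32  P4=3
Turnaround (C−A): P1=7  P2=17  P3=32  P4=3
Waiting(P2) = turnaround − burst = 17 − 10 = 7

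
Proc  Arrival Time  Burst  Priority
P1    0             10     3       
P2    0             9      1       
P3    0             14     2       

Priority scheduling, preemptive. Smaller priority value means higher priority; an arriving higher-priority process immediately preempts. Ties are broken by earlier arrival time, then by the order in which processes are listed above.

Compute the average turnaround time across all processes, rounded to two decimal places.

Schedule: | P2 0-9 | P3 9-23 | P1 23-33 |
Completion: P1=33  P2=9  P3=23
Turnaround times: P1=33, P2=9, P3=23
Average turnaround = (33+9+23) / 3 = 65/3 = 21.67

21.67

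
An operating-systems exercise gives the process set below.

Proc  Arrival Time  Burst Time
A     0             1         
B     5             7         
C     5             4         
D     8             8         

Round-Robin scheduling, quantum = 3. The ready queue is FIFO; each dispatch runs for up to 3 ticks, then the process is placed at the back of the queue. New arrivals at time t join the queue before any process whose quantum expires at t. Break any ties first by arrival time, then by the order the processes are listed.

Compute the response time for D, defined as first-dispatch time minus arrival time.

Timeline: | A 0-1 | idle 1-5 | B 5-8 | C 8-11 | D 11-14 | B 14-17 | C 17-18 | D 18-21 | B 21-22 | D 22-24 |
Completion: A=1  B=22  C=18  D=24
Response(D) = first start − arrival = 11 − 8 = 3

3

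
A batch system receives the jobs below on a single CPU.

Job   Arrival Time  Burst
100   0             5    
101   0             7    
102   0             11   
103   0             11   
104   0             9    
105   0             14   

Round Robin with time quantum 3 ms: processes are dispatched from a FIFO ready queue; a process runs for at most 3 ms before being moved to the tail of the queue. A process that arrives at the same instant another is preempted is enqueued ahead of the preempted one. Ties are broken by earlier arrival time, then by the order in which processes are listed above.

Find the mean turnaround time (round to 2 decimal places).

43.33

Timeline: | 100 0-3 | 101 3-6 | 102 6-9 | 103 9-12 | 104 12-15 | 105 15-18 | 100 18-20 | 101 20-23 | 102 23-26 | 103 26-29 | 104 29-32 | 105 32-35 | 101 35-36 | 102 36-39 | 103 39-42 | 104 42-45 | 105 45-48 | 102 48-50 | 103 50-52 | 105 52-57 |
Completion: 100=20  101=36  102=50  103=52  104=45  105=57
Turnaround (C−A): 100=20  101=36  102=50  103=52  104=45  105=57
Turnaround times: 100=20, 101=36, 102=50, 103=52, 104=45, 105=57
Average turnaround = (20+36+50+52+45+57) / 6 = 260/6 = 43.33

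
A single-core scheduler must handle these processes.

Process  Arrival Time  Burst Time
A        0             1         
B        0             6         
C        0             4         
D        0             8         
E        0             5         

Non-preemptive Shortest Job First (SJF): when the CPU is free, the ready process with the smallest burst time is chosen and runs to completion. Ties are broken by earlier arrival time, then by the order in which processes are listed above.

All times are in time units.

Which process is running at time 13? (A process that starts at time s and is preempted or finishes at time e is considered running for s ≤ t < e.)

Schedule: | A 0-1 | C 1-5 | E 5-10 | B 10-16 | D 16-24 |
Completion: A=1  B=16  C=5  D=24  E=10
Turnaround (C−A): A=1  B=16  C=5  D=24  E=10

B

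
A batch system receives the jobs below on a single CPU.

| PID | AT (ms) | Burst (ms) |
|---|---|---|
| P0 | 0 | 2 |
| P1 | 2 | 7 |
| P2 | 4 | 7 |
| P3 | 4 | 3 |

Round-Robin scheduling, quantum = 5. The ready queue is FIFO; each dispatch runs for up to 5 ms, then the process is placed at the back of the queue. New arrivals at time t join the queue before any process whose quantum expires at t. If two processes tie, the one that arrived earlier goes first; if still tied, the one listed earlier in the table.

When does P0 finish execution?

2

Gantt: | P0 0-2 | P1 2-7 | P2 7-12 | P3 12-15 | P1 15-17 | P2 17-19 |
Completion: P0=2  P1=17  P2=19  P3=15
Turnaround (C−A): P0=2  P1=15  P2=15  P3=11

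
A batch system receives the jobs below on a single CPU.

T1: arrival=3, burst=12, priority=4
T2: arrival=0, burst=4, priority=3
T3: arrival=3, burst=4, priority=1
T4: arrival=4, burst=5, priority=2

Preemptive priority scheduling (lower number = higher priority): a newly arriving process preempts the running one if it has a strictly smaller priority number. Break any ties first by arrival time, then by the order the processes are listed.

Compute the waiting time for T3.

Gantt: | T2 0-3 | T3 3-7 | T4 7-12 | T2 12-13 | T1 13-25 |
Completion: T1=25  T2=13  T3=7  T4=12
Turnaround (C−A): T1=22  T2=13  T3=4  T4=8
Waiting(T3) = turnaround − burst = 4 − 4 = 0

0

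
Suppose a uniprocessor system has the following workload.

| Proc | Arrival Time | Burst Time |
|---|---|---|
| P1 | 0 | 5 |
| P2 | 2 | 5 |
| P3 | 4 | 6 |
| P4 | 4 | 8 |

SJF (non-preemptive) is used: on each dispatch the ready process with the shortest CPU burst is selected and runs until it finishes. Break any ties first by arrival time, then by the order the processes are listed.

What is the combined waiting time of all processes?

21

Gantt: | P1 0-5 | P2 5-10 | P3 10-16 | P4 16-24 |
Completion: P1=5  P2=10  P3=16  P4=24
Turnaround (C−A): P1=5  P2=8  P3=12  P4=20
Waiting = turnaround − burst: P1=0, P2=3, P3=6, P4=12
Total waiting = 0 + 3 + 6 + 12 = 21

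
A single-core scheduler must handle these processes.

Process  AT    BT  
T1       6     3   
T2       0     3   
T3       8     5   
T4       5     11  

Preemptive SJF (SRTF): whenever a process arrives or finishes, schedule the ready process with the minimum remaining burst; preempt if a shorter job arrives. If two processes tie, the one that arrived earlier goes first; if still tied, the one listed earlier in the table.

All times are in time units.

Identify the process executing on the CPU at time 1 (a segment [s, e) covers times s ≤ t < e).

T2

Timeline: | T2 0-3 | idle 3-5 | T4 5-6 | T1 6-9 | T3 9-14 | T4 14-24 |
Completion: T1=9  T2=3  T3=14  T4=24
Turnaround (C−A): T1=3  T2=3  T3=6  T4=19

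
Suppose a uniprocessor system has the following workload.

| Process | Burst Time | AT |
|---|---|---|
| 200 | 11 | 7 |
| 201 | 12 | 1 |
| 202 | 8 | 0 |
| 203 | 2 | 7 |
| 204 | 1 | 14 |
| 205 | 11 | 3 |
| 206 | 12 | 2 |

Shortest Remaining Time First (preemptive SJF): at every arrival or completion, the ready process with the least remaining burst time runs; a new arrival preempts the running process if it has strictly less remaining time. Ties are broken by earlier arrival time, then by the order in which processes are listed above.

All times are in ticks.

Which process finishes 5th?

Timeline: | 202 0-8 | 203 8-10 | 205 10-14 | 204 14-15 | 205 15-22 | 200 22-33 | 201 33-45 | 206 45-57 |
Completion: 200=33  201=45  202=8  203=10  204=15  205=22  206=57
Turnaround (C−A): 200=26  201=44  202=8  203=3  204=1  205=19  206=55
Finish order: 202 → 203 → 204 → 205 → 200 → 201 → 206

200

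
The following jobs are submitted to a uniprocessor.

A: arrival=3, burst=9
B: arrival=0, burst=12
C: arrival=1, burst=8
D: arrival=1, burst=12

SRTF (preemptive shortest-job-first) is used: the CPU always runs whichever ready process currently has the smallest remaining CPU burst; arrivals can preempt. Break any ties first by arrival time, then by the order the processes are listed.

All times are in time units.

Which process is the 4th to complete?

D

Gantt: | B 0-1 | C 1-9 | A 9-18 | B 18-29 | D 29-41 |
Completion: A=18  B=29  C=9  D=41
Turnaround (C−A): A=15  B=29  C=8  D=40
Finish order: C → A → B → D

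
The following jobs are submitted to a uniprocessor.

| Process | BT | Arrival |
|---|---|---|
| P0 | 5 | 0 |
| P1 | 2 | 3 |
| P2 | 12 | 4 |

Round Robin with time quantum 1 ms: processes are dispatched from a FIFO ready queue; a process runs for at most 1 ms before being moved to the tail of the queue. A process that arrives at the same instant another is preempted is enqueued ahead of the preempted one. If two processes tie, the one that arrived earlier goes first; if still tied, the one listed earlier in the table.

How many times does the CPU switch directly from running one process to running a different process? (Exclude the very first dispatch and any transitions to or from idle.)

6

Timeline: | P0 0-3 | P1 3-4 | P0 4-5 | P2 5-6 | P1 6-7 | P0 7-8 | P2 8-19 |
Completion: P0=8  P1=7  P2=19
Turnaround (C−A): P0=8  P1=4  P2=15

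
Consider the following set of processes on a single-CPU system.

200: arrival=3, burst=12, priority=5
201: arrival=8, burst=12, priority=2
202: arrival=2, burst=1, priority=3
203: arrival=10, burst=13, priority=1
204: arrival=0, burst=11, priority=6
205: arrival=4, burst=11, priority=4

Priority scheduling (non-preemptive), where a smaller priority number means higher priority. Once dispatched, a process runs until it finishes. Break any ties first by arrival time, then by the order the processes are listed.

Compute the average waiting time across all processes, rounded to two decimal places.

21.50

Gantt: | 204 0-11 | 203 11-24 | 201 24-36 | 202 36-37 | 205 37-48 | 200 48-60 |
Completion: 200=60  201=36  202=37  203=24  204=11  205=48
Turnaround (C−A): 200=57  201=28  202=35  203=14  204=11  205=44
Waiting times: 200=45, 201=16, 202=34, 203=1, 204=0, 205=33
Average waiting = (45+16+34+1+0+33) / 6 = 129/6 = 21.50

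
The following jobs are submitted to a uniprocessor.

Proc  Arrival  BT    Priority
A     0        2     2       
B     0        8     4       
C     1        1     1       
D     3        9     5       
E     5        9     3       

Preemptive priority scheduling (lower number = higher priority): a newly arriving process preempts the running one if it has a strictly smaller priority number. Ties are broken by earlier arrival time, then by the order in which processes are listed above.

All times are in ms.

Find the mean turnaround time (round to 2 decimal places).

Timeline: | A 0-1 | C 1-2 | A 2-3 | B 3-5 | E 5-14 | B 14-20 | D 20-29 |
Completion: A=3  B=20  C=2  D=29  E=14
Turnaround (C−A): A=3  B=20  C=1  D=26  E=9
Turnaround times: A=3, B=20, C=1, D=26, E=9
Average turnaround = (3+20+1+26+9) / 5 = 59/5 = 11.80

11.80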